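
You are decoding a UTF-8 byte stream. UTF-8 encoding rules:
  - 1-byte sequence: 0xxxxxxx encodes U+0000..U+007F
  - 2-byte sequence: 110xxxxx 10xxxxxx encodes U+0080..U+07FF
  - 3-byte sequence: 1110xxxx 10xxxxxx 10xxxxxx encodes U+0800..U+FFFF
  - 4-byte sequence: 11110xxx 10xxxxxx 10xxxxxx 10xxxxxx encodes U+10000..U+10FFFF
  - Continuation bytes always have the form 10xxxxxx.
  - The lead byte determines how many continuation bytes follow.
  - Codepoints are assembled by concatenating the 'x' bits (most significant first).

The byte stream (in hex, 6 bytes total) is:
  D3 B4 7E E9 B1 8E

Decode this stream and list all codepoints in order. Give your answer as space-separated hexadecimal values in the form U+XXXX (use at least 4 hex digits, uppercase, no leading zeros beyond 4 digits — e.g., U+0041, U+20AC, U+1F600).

Answer: U+04F4 U+007E U+9C4E

Derivation:
Byte[0]=D3: 2-byte lead, need 1 cont bytes. acc=0x13
Byte[1]=B4: continuation. acc=(acc<<6)|0x34=0x4F4
Completed: cp=U+04F4 (starts at byte 0)
Byte[2]=7E: 1-byte ASCII. cp=U+007E
Byte[3]=E9: 3-byte lead, need 2 cont bytes. acc=0x9
Byte[4]=B1: continuation. acc=(acc<<6)|0x31=0x271
Byte[5]=8E: continuation. acc=(acc<<6)|0x0E=0x9C4E
Completed: cp=U+9C4E (starts at byte 3)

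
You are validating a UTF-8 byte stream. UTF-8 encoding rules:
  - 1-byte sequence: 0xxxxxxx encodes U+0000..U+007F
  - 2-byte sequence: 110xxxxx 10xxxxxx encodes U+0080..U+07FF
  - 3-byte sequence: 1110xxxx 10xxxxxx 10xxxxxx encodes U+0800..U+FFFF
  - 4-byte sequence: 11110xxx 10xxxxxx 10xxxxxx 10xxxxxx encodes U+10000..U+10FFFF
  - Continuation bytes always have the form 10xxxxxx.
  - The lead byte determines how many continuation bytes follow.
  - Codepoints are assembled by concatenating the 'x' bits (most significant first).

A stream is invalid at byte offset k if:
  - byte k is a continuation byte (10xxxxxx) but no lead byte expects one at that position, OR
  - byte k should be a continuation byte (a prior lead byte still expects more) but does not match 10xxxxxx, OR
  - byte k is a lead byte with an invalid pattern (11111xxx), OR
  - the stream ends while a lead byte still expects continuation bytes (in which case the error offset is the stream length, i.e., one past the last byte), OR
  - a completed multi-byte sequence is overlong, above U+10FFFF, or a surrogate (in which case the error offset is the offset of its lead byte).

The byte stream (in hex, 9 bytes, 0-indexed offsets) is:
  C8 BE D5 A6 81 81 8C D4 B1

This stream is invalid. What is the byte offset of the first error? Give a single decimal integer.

Byte[0]=C8: 2-byte lead, need 1 cont bytes. acc=0x8
Byte[1]=BE: continuation. acc=(acc<<6)|0x3E=0x23E
Completed: cp=U+023E (starts at byte 0)
Byte[2]=D5: 2-byte lead, need 1 cont bytes. acc=0x15
Byte[3]=A6: continuation. acc=(acc<<6)|0x26=0x566
Completed: cp=U+0566 (starts at byte 2)
Byte[4]=81: INVALID lead byte (not 0xxx/110x/1110/11110)

Answer: 4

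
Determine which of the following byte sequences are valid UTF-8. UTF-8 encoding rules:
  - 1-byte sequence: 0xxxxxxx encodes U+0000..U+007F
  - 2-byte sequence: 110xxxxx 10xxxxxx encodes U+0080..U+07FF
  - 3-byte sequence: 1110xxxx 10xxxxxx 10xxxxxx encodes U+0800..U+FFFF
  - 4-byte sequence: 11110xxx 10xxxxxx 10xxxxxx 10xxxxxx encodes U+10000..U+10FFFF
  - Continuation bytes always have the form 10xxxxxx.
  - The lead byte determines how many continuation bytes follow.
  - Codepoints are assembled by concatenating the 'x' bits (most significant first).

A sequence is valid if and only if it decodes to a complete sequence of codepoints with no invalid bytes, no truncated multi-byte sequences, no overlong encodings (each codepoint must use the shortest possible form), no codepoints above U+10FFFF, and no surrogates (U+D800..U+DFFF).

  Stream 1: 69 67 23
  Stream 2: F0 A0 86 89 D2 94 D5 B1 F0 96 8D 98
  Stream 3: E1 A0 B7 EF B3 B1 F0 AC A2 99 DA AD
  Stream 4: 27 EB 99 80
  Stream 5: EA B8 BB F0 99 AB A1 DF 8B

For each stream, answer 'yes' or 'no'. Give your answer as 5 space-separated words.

Stream 1: decodes cleanly. VALID
Stream 2: decodes cleanly. VALID
Stream 3: decodes cleanly. VALID
Stream 4: decodes cleanly. VALID
Stream 5: decodes cleanly. VALID

Answer: yes yes yes yes yes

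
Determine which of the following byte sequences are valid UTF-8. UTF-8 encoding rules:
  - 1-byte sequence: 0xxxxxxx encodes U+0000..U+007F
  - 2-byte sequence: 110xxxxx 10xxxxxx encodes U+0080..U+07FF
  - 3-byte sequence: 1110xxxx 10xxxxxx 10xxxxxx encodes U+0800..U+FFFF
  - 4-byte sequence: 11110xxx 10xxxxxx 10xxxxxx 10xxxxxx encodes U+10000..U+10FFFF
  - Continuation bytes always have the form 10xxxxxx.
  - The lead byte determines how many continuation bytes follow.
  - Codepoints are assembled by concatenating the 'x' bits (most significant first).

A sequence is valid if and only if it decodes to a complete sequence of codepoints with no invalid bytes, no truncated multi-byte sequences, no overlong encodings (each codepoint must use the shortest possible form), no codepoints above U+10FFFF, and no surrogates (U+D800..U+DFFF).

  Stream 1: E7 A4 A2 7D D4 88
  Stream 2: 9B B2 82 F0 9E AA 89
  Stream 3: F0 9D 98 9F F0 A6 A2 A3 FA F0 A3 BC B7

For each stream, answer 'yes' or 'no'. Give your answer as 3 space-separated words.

Answer: yes no no

Derivation:
Stream 1: decodes cleanly. VALID
Stream 2: error at byte offset 0. INVALID
Stream 3: error at byte offset 8. INVALID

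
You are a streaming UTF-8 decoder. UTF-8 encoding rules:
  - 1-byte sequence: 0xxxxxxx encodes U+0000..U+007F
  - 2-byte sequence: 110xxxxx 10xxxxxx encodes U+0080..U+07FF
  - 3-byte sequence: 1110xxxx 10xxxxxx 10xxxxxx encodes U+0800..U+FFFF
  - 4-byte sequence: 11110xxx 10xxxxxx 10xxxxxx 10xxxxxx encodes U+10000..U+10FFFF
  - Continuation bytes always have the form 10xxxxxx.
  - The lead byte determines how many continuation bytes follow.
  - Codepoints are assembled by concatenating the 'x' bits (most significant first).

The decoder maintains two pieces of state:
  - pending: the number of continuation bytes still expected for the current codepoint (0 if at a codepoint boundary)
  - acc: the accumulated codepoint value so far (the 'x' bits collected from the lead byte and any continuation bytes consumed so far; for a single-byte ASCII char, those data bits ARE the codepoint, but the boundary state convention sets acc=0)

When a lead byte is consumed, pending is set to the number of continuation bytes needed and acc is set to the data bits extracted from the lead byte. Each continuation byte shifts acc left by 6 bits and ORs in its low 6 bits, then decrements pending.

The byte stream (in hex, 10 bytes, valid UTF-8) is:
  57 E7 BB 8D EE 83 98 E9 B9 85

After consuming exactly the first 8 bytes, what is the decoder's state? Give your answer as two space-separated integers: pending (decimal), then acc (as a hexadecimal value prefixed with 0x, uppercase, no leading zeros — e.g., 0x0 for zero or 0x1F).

Answer: 2 0x9

Derivation:
Byte[0]=57: 1-byte. pending=0, acc=0x0
Byte[1]=E7: 3-byte lead. pending=2, acc=0x7
Byte[2]=BB: continuation. acc=(acc<<6)|0x3B=0x1FB, pending=1
Byte[3]=8D: continuation. acc=(acc<<6)|0x0D=0x7ECD, pending=0
Byte[4]=EE: 3-byte lead. pending=2, acc=0xE
Byte[5]=83: continuation. acc=(acc<<6)|0x03=0x383, pending=1
Byte[6]=98: continuation. acc=(acc<<6)|0x18=0xE0D8, pending=0
Byte[7]=E9: 3-byte lead. pending=2, acc=0x9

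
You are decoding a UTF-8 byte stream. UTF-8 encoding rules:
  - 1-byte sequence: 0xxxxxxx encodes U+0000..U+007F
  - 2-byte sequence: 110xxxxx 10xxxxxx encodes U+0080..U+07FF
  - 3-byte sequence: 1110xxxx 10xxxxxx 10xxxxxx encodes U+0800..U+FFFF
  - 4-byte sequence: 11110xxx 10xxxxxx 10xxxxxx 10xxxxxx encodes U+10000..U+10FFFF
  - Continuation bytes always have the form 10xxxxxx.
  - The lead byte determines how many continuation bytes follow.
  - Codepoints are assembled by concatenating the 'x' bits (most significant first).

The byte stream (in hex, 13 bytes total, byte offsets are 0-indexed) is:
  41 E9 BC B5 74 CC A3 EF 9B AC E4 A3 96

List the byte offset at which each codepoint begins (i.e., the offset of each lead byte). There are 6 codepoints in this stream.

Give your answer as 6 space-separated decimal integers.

Answer: 0 1 4 5 7 10

Derivation:
Byte[0]=41: 1-byte ASCII. cp=U+0041
Byte[1]=E9: 3-byte lead, need 2 cont bytes. acc=0x9
Byte[2]=BC: continuation. acc=(acc<<6)|0x3C=0x27C
Byte[3]=B5: continuation. acc=(acc<<6)|0x35=0x9F35
Completed: cp=U+9F35 (starts at byte 1)
Byte[4]=74: 1-byte ASCII. cp=U+0074
Byte[5]=CC: 2-byte lead, need 1 cont bytes. acc=0xC
Byte[6]=A3: continuation. acc=(acc<<6)|0x23=0x323
Completed: cp=U+0323 (starts at byte 5)
Byte[7]=EF: 3-byte lead, need 2 cont bytes. acc=0xF
Byte[8]=9B: continuation. acc=(acc<<6)|0x1B=0x3DB
Byte[9]=AC: continuation. acc=(acc<<6)|0x2C=0xF6EC
Completed: cp=U+F6EC (starts at byte 7)
Byte[10]=E4: 3-byte lead, need 2 cont bytes. acc=0x4
Byte[11]=A3: continuation. acc=(acc<<6)|0x23=0x123
Byte[12]=96: continuation. acc=(acc<<6)|0x16=0x48D6
Completed: cp=U+48D6 (starts at byte 10)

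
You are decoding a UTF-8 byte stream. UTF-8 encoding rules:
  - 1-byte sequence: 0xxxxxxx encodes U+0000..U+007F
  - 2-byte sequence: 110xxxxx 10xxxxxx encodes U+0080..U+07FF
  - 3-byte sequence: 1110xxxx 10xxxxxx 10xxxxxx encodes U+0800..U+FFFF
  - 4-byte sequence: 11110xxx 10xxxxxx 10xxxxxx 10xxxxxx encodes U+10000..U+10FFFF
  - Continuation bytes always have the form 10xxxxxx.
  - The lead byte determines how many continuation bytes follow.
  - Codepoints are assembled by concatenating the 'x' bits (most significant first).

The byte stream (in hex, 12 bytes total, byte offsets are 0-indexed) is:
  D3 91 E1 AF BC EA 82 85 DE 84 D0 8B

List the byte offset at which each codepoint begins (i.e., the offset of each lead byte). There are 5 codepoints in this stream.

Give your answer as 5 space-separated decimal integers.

Answer: 0 2 5 8 10

Derivation:
Byte[0]=D3: 2-byte lead, need 1 cont bytes. acc=0x13
Byte[1]=91: continuation. acc=(acc<<6)|0x11=0x4D1
Completed: cp=U+04D1 (starts at byte 0)
Byte[2]=E1: 3-byte lead, need 2 cont bytes. acc=0x1
Byte[3]=AF: continuation. acc=(acc<<6)|0x2F=0x6F
Byte[4]=BC: continuation. acc=(acc<<6)|0x3C=0x1BFC
Completed: cp=U+1BFC (starts at byte 2)
Byte[5]=EA: 3-byte lead, need 2 cont bytes. acc=0xA
Byte[6]=82: continuation. acc=(acc<<6)|0x02=0x282
Byte[7]=85: continuation. acc=(acc<<6)|0x05=0xA085
Completed: cp=U+A085 (starts at byte 5)
Byte[8]=DE: 2-byte lead, need 1 cont bytes. acc=0x1E
Byte[9]=84: continuation. acc=(acc<<6)|0x04=0x784
Completed: cp=U+0784 (starts at byte 8)
Byte[10]=D0: 2-byte lead, need 1 cont bytes. acc=0x10
Byte[11]=8B: continuation. acc=(acc<<6)|0x0B=0x40B
Completed: cp=U+040B (starts at byte 10)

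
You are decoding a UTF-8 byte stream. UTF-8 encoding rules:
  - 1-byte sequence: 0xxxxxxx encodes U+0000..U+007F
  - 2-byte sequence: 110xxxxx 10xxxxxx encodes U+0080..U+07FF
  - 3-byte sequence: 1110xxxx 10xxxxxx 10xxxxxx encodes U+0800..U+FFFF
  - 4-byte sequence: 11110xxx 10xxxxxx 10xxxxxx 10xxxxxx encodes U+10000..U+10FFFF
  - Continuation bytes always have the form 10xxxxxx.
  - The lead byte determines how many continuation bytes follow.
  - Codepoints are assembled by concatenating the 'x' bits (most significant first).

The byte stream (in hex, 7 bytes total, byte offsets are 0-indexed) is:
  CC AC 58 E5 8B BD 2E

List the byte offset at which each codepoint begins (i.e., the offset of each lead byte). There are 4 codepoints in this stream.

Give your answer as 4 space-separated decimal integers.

Answer: 0 2 3 6

Derivation:
Byte[0]=CC: 2-byte lead, need 1 cont bytes. acc=0xC
Byte[1]=AC: continuation. acc=(acc<<6)|0x2C=0x32C
Completed: cp=U+032C (starts at byte 0)
Byte[2]=58: 1-byte ASCII. cp=U+0058
Byte[3]=E5: 3-byte lead, need 2 cont bytes. acc=0x5
Byte[4]=8B: continuation. acc=(acc<<6)|0x0B=0x14B
Byte[5]=BD: continuation. acc=(acc<<6)|0x3D=0x52FD
Completed: cp=U+52FD (starts at byte 3)
Byte[6]=2E: 1-byte ASCII. cp=U+002E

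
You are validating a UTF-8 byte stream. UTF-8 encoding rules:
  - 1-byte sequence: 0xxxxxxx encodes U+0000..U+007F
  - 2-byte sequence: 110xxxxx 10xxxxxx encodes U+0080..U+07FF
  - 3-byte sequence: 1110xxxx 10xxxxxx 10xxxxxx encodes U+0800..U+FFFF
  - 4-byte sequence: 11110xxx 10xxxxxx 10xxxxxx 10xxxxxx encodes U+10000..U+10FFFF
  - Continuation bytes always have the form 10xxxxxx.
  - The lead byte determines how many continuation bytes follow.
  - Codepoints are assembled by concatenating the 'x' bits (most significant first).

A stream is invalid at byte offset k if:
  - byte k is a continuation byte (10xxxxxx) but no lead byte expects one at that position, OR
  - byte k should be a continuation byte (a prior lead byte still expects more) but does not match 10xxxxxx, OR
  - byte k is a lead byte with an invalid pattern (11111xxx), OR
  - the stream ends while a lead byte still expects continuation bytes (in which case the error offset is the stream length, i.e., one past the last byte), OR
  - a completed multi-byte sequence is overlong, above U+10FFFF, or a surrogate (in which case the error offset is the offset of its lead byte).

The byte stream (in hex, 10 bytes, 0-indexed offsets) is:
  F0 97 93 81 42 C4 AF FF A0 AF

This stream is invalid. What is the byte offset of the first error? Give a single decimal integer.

Answer: 7

Derivation:
Byte[0]=F0: 4-byte lead, need 3 cont bytes. acc=0x0
Byte[1]=97: continuation. acc=(acc<<6)|0x17=0x17
Byte[2]=93: continuation. acc=(acc<<6)|0x13=0x5D3
Byte[3]=81: continuation. acc=(acc<<6)|0x01=0x174C1
Completed: cp=U+174C1 (starts at byte 0)
Byte[4]=42: 1-byte ASCII. cp=U+0042
Byte[5]=C4: 2-byte lead, need 1 cont bytes. acc=0x4
Byte[6]=AF: continuation. acc=(acc<<6)|0x2F=0x12F
Completed: cp=U+012F (starts at byte 5)
Byte[7]=FF: INVALID lead byte (not 0xxx/110x/1110/11110)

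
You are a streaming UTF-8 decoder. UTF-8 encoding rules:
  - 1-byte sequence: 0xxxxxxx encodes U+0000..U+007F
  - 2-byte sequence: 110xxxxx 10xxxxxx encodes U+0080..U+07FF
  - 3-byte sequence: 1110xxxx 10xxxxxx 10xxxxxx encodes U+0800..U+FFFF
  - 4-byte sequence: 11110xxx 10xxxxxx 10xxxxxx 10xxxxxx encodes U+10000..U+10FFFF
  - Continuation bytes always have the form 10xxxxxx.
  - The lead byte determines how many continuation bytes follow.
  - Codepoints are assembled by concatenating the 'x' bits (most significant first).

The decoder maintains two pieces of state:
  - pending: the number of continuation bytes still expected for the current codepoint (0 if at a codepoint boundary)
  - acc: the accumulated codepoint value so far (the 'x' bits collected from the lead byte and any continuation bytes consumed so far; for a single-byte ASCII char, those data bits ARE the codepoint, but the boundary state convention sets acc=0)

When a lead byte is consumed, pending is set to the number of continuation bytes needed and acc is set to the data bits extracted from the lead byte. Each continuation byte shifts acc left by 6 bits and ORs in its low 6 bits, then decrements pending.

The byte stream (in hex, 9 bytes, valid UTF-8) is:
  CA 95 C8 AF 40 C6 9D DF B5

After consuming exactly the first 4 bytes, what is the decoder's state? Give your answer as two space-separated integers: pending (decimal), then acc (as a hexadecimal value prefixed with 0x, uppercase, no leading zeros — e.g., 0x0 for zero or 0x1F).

Byte[0]=CA: 2-byte lead. pending=1, acc=0xA
Byte[1]=95: continuation. acc=(acc<<6)|0x15=0x295, pending=0
Byte[2]=C8: 2-byte lead. pending=1, acc=0x8
Byte[3]=AF: continuation. acc=(acc<<6)|0x2F=0x22F, pending=0

Answer: 0 0x22F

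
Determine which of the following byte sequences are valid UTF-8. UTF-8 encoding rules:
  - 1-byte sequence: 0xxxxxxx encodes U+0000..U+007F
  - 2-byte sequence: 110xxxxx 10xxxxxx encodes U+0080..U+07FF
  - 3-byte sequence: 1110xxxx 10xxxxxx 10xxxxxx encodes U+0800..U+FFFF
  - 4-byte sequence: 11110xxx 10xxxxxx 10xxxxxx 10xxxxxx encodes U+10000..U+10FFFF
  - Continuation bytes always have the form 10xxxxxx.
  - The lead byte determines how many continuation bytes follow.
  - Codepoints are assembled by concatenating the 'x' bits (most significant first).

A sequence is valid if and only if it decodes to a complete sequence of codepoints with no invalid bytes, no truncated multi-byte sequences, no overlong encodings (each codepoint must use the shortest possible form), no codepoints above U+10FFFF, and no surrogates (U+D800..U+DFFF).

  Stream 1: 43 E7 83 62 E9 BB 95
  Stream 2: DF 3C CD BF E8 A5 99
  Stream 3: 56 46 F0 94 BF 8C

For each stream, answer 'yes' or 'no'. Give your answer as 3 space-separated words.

Answer: no no yes

Derivation:
Stream 1: error at byte offset 3. INVALID
Stream 2: error at byte offset 1. INVALID
Stream 3: decodes cleanly. VALID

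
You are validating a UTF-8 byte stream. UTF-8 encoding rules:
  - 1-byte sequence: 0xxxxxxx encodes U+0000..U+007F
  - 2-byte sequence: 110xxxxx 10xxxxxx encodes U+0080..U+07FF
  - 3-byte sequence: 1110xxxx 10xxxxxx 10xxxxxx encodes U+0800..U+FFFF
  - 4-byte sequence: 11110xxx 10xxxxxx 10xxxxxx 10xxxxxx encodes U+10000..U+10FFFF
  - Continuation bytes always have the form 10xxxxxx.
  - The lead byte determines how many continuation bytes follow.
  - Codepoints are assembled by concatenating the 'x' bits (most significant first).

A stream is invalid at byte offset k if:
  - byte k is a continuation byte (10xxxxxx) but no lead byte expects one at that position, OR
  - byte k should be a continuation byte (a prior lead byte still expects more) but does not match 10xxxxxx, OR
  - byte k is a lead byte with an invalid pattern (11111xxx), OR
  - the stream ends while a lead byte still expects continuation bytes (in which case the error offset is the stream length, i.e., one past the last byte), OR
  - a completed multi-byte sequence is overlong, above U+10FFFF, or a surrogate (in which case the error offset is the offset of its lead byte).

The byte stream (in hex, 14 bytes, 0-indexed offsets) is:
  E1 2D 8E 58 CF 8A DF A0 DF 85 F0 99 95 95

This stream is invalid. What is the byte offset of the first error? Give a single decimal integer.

Byte[0]=E1: 3-byte lead, need 2 cont bytes. acc=0x1
Byte[1]=2D: expected 10xxxxxx continuation. INVALID

Answer: 1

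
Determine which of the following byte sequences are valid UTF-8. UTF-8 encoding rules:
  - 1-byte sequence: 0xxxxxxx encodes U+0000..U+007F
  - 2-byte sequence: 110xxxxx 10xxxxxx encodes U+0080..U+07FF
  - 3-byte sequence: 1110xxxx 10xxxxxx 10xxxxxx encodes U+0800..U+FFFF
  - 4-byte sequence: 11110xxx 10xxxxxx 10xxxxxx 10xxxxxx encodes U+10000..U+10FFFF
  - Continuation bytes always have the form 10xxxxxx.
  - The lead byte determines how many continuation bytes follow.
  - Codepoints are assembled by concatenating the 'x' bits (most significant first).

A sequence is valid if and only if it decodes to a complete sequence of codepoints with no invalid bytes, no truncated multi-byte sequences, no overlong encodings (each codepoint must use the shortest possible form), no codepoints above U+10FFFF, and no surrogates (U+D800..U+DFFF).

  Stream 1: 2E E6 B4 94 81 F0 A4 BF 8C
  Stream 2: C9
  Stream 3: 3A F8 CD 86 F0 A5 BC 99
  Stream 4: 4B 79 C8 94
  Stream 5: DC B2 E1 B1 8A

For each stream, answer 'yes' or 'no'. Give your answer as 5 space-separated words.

Answer: no no no yes yes

Derivation:
Stream 1: error at byte offset 4. INVALID
Stream 2: error at byte offset 1. INVALID
Stream 3: error at byte offset 1. INVALID
Stream 4: decodes cleanly. VALID
Stream 5: decodes cleanly. VALID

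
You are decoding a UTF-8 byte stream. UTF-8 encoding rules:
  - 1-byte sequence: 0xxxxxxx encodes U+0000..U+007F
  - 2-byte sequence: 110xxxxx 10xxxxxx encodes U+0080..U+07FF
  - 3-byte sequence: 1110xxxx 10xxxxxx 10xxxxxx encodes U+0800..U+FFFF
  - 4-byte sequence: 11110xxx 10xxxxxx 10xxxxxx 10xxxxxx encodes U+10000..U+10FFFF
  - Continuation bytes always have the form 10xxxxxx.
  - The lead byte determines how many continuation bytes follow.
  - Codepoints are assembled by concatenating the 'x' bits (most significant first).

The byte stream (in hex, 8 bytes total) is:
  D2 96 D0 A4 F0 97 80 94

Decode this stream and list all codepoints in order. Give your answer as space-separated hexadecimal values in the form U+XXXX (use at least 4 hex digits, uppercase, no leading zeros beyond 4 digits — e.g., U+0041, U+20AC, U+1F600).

Answer: U+0496 U+0424 U+17014

Derivation:
Byte[0]=D2: 2-byte lead, need 1 cont bytes. acc=0x12
Byte[1]=96: continuation. acc=(acc<<6)|0x16=0x496
Completed: cp=U+0496 (starts at byte 0)
Byte[2]=D0: 2-byte lead, need 1 cont bytes. acc=0x10
Byte[3]=A4: continuation. acc=(acc<<6)|0x24=0x424
Completed: cp=U+0424 (starts at byte 2)
Byte[4]=F0: 4-byte lead, need 3 cont bytes. acc=0x0
Byte[5]=97: continuation. acc=(acc<<6)|0x17=0x17
Byte[6]=80: continuation. acc=(acc<<6)|0x00=0x5C0
Byte[7]=94: continuation. acc=(acc<<6)|0x14=0x17014
Completed: cp=U+17014 (starts at byte 4)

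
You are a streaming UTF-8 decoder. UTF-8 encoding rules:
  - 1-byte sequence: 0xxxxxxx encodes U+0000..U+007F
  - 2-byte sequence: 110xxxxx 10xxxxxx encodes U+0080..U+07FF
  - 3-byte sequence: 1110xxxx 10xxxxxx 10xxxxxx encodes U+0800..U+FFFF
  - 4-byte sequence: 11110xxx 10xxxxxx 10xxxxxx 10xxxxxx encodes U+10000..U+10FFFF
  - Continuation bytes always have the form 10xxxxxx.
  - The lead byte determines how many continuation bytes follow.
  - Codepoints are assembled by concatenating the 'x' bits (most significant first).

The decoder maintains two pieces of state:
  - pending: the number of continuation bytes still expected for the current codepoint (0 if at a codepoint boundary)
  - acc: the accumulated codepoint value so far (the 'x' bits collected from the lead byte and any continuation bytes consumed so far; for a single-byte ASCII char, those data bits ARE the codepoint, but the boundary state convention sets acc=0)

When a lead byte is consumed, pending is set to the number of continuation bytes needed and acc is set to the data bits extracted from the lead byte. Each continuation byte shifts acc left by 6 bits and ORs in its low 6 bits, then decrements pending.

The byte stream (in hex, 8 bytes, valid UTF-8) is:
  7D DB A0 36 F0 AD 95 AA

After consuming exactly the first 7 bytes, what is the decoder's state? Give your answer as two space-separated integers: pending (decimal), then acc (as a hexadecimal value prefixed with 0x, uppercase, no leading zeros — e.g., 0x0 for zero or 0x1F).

Byte[0]=7D: 1-byte. pending=0, acc=0x0
Byte[1]=DB: 2-byte lead. pending=1, acc=0x1B
Byte[2]=A0: continuation. acc=(acc<<6)|0x20=0x6E0, pending=0
Byte[3]=36: 1-byte. pending=0, acc=0x0
Byte[4]=F0: 4-byte lead. pending=3, acc=0x0
Byte[5]=AD: continuation. acc=(acc<<6)|0x2D=0x2D, pending=2
Byte[6]=95: continuation. acc=(acc<<6)|0x15=0xB55, pending=1

Answer: 1 0xB55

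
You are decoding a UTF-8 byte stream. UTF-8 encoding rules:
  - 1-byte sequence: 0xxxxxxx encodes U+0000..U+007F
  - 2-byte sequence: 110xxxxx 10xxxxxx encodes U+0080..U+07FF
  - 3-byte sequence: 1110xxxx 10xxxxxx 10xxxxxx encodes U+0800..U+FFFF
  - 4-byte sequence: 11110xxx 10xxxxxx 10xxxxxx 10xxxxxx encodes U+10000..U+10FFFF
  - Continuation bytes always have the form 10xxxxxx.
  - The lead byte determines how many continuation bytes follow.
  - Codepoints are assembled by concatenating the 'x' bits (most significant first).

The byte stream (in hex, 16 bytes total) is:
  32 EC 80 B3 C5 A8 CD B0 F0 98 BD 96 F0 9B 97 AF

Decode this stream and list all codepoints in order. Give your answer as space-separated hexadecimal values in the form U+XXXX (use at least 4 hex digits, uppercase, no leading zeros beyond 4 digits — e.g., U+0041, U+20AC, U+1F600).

Answer: U+0032 U+C033 U+0168 U+0370 U+18F56 U+1B5EF

Derivation:
Byte[0]=32: 1-byte ASCII. cp=U+0032
Byte[1]=EC: 3-byte lead, need 2 cont bytes. acc=0xC
Byte[2]=80: continuation. acc=(acc<<6)|0x00=0x300
Byte[3]=B3: continuation. acc=(acc<<6)|0x33=0xC033
Completed: cp=U+C033 (starts at byte 1)
Byte[4]=C5: 2-byte lead, need 1 cont bytes. acc=0x5
Byte[5]=A8: continuation. acc=(acc<<6)|0x28=0x168
Completed: cp=U+0168 (starts at byte 4)
Byte[6]=CD: 2-byte lead, need 1 cont bytes. acc=0xD
Byte[7]=B0: continuation. acc=(acc<<6)|0x30=0x370
Completed: cp=U+0370 (starts at byte 6)
Byte[8]=F0: 4-byte lead, need 3 cont bytes. acc=0x0
Byte[9]=98: continuation. acc=(acc<<6)|0x18=0x18
Byte[10]=BD: continuation. acc=(acc<<6)|0x3D=0x63D
Byte[11]=96: continuation. acc=(acc<<6)|0x16=0x18F56
Completed: cp=U+18F56 (starts at byte 8)
Byte[12]=F0: 4-byte lead, need 3 cont bytes. acc=0x0
Byte[13]=9B: continuation. acc=(acc<<6)|0x1B=0x1B
Byte[14]=97: continuation. acc=(acc<<6)|0x17=0x6D7
Byte[15]=AF: continuation. acc=(acc<<6)|0x2F=0x1B5EF
Completed: cp=U+1B5EF (starts at byte 12)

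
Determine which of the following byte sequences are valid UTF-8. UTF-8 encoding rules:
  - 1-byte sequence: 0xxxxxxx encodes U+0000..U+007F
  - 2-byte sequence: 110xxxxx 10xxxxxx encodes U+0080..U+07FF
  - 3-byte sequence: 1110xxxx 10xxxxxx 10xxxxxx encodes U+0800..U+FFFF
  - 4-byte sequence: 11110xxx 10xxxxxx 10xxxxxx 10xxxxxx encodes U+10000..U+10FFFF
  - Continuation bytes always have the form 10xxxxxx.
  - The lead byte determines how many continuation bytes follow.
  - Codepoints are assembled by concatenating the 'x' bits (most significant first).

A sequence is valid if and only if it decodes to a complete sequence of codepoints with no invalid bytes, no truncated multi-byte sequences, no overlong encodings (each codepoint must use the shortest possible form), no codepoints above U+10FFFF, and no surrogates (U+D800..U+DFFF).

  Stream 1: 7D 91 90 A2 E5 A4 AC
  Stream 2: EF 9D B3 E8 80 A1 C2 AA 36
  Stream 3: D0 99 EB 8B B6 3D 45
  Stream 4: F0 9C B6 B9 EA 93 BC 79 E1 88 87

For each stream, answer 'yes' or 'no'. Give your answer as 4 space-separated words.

Stream 1: error at byte offset 1. INVALID
Stream 2: decodes cleanly. VALID
Stream 3: decodes cleanly. VALID
Stream 4: decodes cleanly. VALID

Answer: no yes yes yes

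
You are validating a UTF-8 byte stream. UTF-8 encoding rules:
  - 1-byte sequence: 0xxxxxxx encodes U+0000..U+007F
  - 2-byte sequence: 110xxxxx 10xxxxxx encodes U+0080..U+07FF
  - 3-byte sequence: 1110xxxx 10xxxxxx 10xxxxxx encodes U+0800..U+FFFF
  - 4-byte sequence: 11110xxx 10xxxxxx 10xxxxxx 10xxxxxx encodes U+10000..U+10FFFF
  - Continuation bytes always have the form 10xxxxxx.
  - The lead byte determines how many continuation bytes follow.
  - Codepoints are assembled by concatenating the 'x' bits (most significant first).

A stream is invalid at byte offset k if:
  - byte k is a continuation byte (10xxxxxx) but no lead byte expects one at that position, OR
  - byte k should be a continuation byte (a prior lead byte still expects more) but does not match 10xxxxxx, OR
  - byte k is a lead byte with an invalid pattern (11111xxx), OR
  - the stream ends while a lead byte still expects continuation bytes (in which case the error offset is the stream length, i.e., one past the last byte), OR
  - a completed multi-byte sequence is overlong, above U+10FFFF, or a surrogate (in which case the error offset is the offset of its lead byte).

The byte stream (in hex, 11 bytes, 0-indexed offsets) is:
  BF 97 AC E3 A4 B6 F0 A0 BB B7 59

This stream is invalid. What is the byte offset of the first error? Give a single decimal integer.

Answer: 0

Derivation:
Byte[0]=BF: INVALID lead byte (not 0xxx/110x/1110/11110)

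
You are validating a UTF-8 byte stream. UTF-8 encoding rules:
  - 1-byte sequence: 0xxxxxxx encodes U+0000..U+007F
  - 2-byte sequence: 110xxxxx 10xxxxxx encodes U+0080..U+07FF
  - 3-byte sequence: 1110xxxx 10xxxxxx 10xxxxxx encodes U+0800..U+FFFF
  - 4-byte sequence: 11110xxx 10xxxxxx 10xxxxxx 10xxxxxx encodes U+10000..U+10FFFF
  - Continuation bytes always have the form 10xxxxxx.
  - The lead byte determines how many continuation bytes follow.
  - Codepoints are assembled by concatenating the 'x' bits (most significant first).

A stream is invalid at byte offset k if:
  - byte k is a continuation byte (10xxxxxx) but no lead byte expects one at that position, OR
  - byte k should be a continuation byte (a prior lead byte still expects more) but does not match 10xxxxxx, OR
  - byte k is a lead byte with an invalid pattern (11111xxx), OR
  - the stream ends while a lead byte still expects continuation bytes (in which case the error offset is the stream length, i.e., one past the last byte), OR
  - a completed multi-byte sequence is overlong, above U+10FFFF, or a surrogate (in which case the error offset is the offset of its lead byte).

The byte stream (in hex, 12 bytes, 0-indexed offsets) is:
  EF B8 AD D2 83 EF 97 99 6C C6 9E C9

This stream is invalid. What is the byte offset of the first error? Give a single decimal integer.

Answer: 12

Derivation:
Byte[0]=EF: 3-byte lead, need 2 cont bytes. acc=0xF
Byte[1]=B8: continuation. acc=(acc<<6)|0x38=0x3F8
Byte[2]=AD: continuation. acc=(acc<<6)|0x2D=0xFE2D
Completed: cp=U+FE2D (starts at byte 0)
Byte[3]=D2: 2-byte lead, need 1 cont bytes. acc=0x12
Byte[4]=83: continuation. acc=(acc<<6)|0x03=0x483
Completed: cp=U+0483 (starts at byte 3)
Byte[5]=EF: 3-byte lead, need 2 cont bytes. acc=0xF
Byte[6]=97: continuation. acc=(acc<<6)|0x17=0x3D7
Byte[7]=99: continuation. acc=(acc<<6)|0x19=0xF5D9
Completed: cp=U+F5D9 (starts at byte 5)
Byte[8]=6C: 1-byte ASCII. cp=U+006C
Byte[9]=C6: 2-byte lead, need 1 cont bytes. acc=0x6
Byte[10]=9E: continuation. acc=(acc<<6)|0x1E=0x19E
Completed: cp=U+019E (starts at byte 9)
Byte[11]=C9: 2-byte lead, need 1 cont bytes. acc=0x9
Byte[12]: stream ended, expected continuation. INVALID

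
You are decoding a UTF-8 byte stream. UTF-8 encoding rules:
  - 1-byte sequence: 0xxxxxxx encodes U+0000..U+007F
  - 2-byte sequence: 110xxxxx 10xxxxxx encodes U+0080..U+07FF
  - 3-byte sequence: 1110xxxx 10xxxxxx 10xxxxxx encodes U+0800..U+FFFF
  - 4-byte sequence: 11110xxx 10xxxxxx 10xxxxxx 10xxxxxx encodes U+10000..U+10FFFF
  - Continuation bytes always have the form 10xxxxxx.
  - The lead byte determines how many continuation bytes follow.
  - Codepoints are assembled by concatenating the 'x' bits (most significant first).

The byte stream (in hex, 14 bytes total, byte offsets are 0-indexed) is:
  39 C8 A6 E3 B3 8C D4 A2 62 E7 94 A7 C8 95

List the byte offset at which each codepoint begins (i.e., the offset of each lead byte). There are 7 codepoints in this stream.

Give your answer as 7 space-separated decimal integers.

Answer: 0 1 3 6 8 9 12

Derivation:
Byte[0]=39: 1-byte ASCII. cp=U+0039
Byte[1]=C8: 2-byte lead, need 1 cont bytes. acc=0x8
Byte[2]=A6: continuation. acc=(acc<<6)|0x26=0x226
Completed: cp=U+0226 (starts at byte 1)
Byte[3]=E3: 3-byte lead, need 2 cont bytes. acc=0x3
Byte[4]=B3: continuation. acc=(acc<<6)|0x33=0xF3
Byte[5]=8C: continuation. acc=(acc<<6)|0x0C=0x3CCC
Completed: cp=U+3CCC (starts at byte 3)
Byte[6]=D4: 2-byte lead, need 1 cont bytes. acc=0x14
Byte[7]=A2: continuation. acc=(acc<<6)|0x22=0x522
Completed: cp=U+0522 (starts at byte 6)
Byte[8]=62: 1-byte ASCII. cp=U+0062
Byte[9]=E7: 3-byte lead, need 2 cont bytes. acc=0x7
Byte[10]=94: continuation. acc=(acc<<6)|0x14=0x1D4
Byte[11]=A7: continuation. acc=(acc<<6)|0x27=0x7527
Completed: cp=U+7527 (starts at byte 9)
Byte[12]=C8: 2-byte lead, need 1 cont bytes. acc=0x8
Byte[13]=95: continuation. acc=(acc<<6)|0x15=0x215
Completed: cp=U+0215 (starts at byte 12)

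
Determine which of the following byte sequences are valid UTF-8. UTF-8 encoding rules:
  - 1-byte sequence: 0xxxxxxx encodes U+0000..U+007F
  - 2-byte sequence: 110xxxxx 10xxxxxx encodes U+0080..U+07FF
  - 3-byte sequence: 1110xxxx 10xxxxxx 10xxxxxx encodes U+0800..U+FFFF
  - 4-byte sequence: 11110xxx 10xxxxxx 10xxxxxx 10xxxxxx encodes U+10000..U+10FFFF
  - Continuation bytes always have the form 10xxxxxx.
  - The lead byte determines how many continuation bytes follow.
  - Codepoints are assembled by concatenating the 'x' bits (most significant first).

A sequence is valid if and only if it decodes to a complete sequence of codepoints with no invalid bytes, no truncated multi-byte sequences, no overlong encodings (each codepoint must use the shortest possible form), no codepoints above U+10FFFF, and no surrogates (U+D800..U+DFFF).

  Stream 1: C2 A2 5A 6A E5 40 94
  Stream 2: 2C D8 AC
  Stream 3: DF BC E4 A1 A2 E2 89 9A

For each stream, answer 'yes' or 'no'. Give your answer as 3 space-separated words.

Answer: no yes yes

Derivation:
Stream 1: error at byte offset 5. INVALID
Stream 2: decodes cleanly. VALID
Stream 3: decodes cleanly. VALID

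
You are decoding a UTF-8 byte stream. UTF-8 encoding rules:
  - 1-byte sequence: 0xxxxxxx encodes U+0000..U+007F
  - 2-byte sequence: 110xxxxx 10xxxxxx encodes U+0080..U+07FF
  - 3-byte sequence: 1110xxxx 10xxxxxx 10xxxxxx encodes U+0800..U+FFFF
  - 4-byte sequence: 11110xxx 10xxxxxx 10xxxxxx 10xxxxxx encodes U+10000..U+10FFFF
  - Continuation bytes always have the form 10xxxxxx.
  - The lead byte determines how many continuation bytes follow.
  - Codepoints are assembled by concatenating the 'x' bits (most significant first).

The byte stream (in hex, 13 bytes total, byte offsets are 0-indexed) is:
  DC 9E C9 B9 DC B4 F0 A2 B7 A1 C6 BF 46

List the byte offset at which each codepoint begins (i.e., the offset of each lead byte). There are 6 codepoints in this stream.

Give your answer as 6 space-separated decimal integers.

Answer: 0 2 4 6 10 12

Derivation:
Byte[0]=DC: 2-byte lead, need 1 cont bytes. acc=0x1C
Byte[1]=9E: continuation. acc=(acc<<6)|0x1E=0x71E
Completed: cp=U+071E (starts at byte 0)
Byte[2]=C9: 2-byte lead, need 1 cont bytes. acc=0x9
Byte[3]=B9: continuation. acc=(acc<<6)|0x39=0x279
Completed: cp=U+0279 (starts at byte 2)
Byte[4]=DC: 2-byte lead, need 1 cont bytes. acc=0x1C
Byte[5]=B4: continuation. acc=(acc<<6)|0x34=0x734
Completed: cp=U+0734 (starts at byte 4)
Byte[6]=F0: 4-byte lead, need 3 cont bytes. acc=0x0
Byte[7]=A2: continuation. acc=(acc<<6)|0x22=0x22
Byte[8]=B7: continuation. acc=(acc<<6)|0x37=0x8B7
Byte[9]=A1: continuation. acc=(acc<<6)|0x21=0x22DE1
Completed: cp=U+22DE1 (starts at byte 6)
Byte[10]=C6: 2-byte lead, need 1 cont bytes. acc=0x6
Byte[11]=BF: continuation. acc=(acc<<6)|0x3F=0x1BF
Completed: cp=U+01BF (starts at byte 10)
Byte[12]=46: 1-byte ASCII. cp=U+0046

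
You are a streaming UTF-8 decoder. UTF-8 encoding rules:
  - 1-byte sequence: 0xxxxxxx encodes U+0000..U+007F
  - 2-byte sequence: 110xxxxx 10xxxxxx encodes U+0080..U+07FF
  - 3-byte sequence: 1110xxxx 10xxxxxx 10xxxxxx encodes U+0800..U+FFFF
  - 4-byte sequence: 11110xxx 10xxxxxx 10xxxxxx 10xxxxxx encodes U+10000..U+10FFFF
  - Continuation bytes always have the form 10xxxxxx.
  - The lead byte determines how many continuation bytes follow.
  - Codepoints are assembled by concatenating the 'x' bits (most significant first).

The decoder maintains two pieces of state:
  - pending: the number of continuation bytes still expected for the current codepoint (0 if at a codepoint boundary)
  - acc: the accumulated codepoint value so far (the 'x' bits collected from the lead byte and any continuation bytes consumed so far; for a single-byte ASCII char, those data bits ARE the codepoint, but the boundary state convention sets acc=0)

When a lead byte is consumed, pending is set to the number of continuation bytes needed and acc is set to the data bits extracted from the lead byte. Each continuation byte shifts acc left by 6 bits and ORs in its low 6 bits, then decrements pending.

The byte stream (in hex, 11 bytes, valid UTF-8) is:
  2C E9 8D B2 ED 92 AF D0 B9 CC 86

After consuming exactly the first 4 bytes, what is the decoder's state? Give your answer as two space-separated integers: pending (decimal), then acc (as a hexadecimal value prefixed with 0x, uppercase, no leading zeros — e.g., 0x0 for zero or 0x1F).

Byte[0]=2C: 1-byte. pending=0, acc=0x0
Byte[1]=E9: 3-byte lead. pending=2, acc=0x9
Byte[2]=8D: continuation. acc=(acc<<6)|0x0D=0x24D, pending=1
Byte[3]=B2: continuation. acc=(acc<<6)|0x32=0x9372, pending=0

Answer: 0 0x9372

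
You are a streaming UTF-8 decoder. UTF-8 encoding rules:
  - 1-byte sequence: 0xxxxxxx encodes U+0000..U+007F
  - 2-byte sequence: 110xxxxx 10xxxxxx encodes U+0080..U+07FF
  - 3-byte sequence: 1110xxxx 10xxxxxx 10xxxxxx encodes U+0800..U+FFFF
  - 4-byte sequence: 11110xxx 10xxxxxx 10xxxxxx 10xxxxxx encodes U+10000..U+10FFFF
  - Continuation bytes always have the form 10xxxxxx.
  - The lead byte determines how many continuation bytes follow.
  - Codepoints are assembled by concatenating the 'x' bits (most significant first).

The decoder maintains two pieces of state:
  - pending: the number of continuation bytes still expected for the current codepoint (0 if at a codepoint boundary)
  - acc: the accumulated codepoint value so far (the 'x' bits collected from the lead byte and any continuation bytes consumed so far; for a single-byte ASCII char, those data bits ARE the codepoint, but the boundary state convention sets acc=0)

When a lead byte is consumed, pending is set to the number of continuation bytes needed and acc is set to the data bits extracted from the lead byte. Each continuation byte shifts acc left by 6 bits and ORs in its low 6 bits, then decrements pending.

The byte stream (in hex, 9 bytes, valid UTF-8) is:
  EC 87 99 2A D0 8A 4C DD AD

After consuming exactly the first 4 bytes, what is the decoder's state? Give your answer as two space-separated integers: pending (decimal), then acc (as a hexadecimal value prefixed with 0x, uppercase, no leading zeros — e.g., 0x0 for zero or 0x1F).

Byte[0]=EC: 3-byte lead. pending=2, acc=0xC
Byte[1]=87: continuation. acc=(acc<<6)|0x07=0x307, pending=1
Byte[2]=99: continuation. acc=(acc<<6)|0x19=0xC1D9, pending=0
Byte[3]=2A: 1-byte. pending=0, acc=0x0

Answer: 0 0x0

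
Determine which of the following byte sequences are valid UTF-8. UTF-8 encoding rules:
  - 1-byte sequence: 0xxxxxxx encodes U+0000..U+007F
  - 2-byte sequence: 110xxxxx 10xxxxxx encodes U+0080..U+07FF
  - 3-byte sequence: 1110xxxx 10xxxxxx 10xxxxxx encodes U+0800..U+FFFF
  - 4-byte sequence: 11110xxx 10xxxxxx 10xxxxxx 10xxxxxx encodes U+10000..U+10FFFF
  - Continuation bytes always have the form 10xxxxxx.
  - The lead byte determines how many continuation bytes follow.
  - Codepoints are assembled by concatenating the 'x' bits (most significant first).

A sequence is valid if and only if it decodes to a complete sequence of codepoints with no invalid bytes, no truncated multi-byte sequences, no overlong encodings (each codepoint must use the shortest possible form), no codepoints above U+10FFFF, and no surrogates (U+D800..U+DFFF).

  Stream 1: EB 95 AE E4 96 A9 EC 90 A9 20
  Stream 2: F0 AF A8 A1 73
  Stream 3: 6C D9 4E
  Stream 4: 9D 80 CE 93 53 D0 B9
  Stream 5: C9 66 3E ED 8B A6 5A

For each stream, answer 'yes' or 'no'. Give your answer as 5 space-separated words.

Stream 1: decodes cleanly. VALID
Stream 2: decodes cleanly. VALID
Stream 3: error at byte offset 2. INVALID
Stream 4: error at byte offset 0. INVALID
Stream 5: error at byte offset 1. INVALID

Answer: yes yes no no no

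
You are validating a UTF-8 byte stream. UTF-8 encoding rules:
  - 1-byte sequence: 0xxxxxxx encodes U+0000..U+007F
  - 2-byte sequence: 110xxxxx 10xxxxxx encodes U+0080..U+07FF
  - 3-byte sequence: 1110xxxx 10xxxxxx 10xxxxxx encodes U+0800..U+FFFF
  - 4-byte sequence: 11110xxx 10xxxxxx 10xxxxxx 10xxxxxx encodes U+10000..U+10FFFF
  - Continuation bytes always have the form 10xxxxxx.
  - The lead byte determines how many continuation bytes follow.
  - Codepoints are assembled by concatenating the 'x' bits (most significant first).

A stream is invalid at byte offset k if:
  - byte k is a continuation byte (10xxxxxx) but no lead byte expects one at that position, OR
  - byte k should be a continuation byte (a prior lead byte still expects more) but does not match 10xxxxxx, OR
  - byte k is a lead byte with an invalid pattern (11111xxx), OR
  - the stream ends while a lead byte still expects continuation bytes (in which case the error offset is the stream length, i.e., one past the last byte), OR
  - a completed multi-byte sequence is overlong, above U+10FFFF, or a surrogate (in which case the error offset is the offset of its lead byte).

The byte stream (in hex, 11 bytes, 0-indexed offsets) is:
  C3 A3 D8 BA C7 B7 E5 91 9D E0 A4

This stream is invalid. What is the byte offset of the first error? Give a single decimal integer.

Answer: 11

Derivation:
Byte[0]=C3: 2-byte lead, need 1 cont bytes. acc=0x3
Byte[1]=A3: continuation. acc=(acc<<6)|0x23=0xE3
Completed: cp=U+00E3 (starts at byte 0)
Byte[2]=D8: 2-byte lead, need 1 cont bytes. acc=0x18
Byte[3]=BA: continuation. acc=(acc<<6)|0x3A=0x63A
Completed: cp=U+063A (starts at byte 2)
Byte[4]=C7: 2-byte lead, need 1 cont bytes. acc=0x7
Byte[5]=B7: continuation. acc=(acc<<6)|0x37=0x1F7
Completed: cp=U+01F7 (starts at byte 4)
Byte[6]=E5: 3-byte lead, need 2 cont bytes. acc=0x5
Byte[7]=91: continuation. acc=(acc<<6)|0x11=0x151
Byte[8]=9D: continuation. acc=(acc<<6)|0x1D=0x545D
Completed: cp=U+545D (starts at byte 6)
Byte[9]=E0: 3-byte lead, need 2 cont bytes. acc=0x0
Byte[10]=A4: continuation. acc=(acc<<6)|0x24=0x24
Byte[11]: stream ended, expected continuation. INVALID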